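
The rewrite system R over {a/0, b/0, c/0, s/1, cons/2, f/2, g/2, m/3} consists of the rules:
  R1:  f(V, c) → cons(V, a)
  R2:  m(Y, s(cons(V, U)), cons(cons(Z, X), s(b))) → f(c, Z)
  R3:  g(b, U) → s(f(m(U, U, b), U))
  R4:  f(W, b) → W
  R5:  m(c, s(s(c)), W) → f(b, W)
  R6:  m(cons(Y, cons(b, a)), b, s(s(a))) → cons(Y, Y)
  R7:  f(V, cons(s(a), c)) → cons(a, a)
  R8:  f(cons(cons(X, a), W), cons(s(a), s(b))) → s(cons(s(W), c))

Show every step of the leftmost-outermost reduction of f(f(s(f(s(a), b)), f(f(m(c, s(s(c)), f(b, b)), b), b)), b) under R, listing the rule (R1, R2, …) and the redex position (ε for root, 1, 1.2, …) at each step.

1. f(f(s(f(s(a), b)), f(f(m(c, s(s(c)), f(b, b)), b), b)), b)  →  f(s(f(s(a), b)), f(f(m(c, s(s(c)), f(b, b)), b), b))   [R4 at ε]
2. f(s(f(s(a), b)), f(f(m(c, s(s(c)), f(b, b)), b), b))  →  f(s(s(a)), f(f(m(c, s(s(c)), f(b, b)), b), b))   [R4 at 1.1]
3. f(s(s(a)), f(f(m(c, s(s(c)), f(b, b)), b), b))  →  f(s(s(a)), f(m(c, s(s(c)), f(b, b)), b))   [R4 at 2]
4. f(s(s(a)), f(m(c, s(s(c)), f(b, b)), b))  →  f(s(s(a)), m(c, s(s(c)), f(b, b)))   [R4 at 2]
5. f(s(s(a)), m(c, s(s(c)), f(b, b)))  →  f(s(s(a)), f(b, f(b, b)))   [R5 at 2]
6. f(s(s(a)), f(b, f(b, b)))  →  f(s(s(a)), f(b, b))   [R4 at 2.2]
7. f(s(s(a)), f(b, b))  →  f(s(s(a)), b)   [R4 at 2]
8. f(s(s(a)), b)  →  s(s(a))   [R4 at ε]

s(s(a))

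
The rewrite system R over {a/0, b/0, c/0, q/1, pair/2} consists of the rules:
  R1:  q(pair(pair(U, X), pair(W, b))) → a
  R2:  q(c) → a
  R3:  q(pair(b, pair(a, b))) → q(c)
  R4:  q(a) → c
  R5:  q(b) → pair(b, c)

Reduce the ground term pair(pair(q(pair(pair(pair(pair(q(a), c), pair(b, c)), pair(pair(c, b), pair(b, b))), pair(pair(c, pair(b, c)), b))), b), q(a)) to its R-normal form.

pair(pair(a, b), c)

1. pair(pair(q(pair(pair(pair(pair(q(a), c), pair(b, c)), pair(pair(c, b), pair(b, b))), pair(pair(c, pair(b, c)), b))), b), q(a))  →  pair(pair(a, b), q(a))   [R1 at 1.1]
2. pair(pair(a, b), q(a))  →  pair(pair(a, b), c)   [R4 at 2]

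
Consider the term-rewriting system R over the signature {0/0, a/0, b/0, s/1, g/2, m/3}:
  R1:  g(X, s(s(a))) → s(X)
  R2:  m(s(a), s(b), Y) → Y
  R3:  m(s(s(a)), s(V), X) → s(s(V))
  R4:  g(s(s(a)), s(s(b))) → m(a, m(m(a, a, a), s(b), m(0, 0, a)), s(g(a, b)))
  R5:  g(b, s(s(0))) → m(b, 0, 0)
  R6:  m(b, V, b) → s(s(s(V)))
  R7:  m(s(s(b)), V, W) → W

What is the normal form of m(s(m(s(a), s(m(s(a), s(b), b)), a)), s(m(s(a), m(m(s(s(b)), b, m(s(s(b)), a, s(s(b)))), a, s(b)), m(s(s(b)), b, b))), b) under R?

b

1. m(s(m(s(a), s(m(s(a), s(b), b)), a)), s(m(s(a), m(m(s(s(b)), b, m(s(s(b)), a, s(s(b)))), a, s(b)), m(s(s(b)), b, b))), b)  →  m(s(m(s(a), s(b), a)), s(m(s(a), m(m(s(s(b)), b, m(s(s(b)), a, s(s(b)))), a, s(b)), m(s(s(b)), b, b))), b)   [R2 at 1.1.2.1]
2. m(s(m(s(a), s(b), a)), s(m(s(a), m(m(s(s(b)), b, m(s(s(b)), a, s(s(b)))), a, s(b)), m(s(s(b)), b, b))), b)  →  m(s(a), s(m(s(a), m(m(s(s(b)), b, m(s(s(b)), a, s(s(b)))), a, s(b)), m(s(s(b)), b, b))), b)   [R2 at 1.1]
3. m(s(a), s(m(s(a), m(m(s(s(b)), b, m(s(s(b)), a, s(s(b)))), a, s(b)), m(s(s(b)), b, b))), b)  →  m(s(a), s(m(s(a), m(m(s(s(b)), a, s(s(b))), a, s(b)), m(s(s(b)), b, b))), b)   [R7 at 2.1.2.1]
4. m(s(a), s(m(s(a), m(m(s(s(b)), a, s(s(b))), a, s(b)), m(s(s(b)), b, b))), b)  →  m(s(a), s(m(s(a), m(s(s(b)), a, s(b)), m(s(s(b)), b, b))), b)   [R7 at 2.1.2.1]
5. m(s(a), s(m(s(a), m(s(s(b)), a, s(b)), m(s(s(b)), b, b))), b)  →  m(s(a), s(m(s(a), s(b), m(s(s(b)), b, b))), b)   [R7 at 2.1.2]
6. m(s(a), s(m(s(a), s(b), m(s(s(b)), b, b))), b)  →  m(s(a), s(m(s(s(b)), b, b)), b)   [R2 at 2.1]
7. m(s(a), s(m(s(s(b)), b, b)), b)  →  m(s(a), s(b), b)   [R7 at 2.1]
8. m(s(a), s(b), b)  →  b   [R2 at ε]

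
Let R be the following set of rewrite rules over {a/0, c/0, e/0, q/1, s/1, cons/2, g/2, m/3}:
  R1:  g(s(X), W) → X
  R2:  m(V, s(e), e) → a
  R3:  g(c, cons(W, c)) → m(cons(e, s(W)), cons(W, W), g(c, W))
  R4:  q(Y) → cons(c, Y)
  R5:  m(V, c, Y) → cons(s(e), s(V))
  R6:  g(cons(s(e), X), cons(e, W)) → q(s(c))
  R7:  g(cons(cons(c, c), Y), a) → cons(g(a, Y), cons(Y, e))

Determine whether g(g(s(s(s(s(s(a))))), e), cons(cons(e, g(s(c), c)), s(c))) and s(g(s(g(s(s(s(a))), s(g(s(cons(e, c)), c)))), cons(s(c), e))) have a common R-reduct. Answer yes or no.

Reduce t₁ = g(g(s(s(s(s(s(a))))), e), cons(cons(e, g(s(c), c)), s(c))):
1. g(g(s(s(s(s(s(a))))), e), cons(cons(e, g(s(c), c)), s(c)))  →  g(s(s(s(s(a)))), cons(cons(e, g(s(c), c)), s(c)))   [R1 at 1]
2. g(s(s(s(s(a)))), cons(cons(e, g(s(c), c)), s(c)))  →  s(s(s(a)))   [R1 at ε]

Reduce t₂ = s(g(s(g(s(s(s(a))), s(g(s(cons(e, c)), c)))), cons(s(c), e))):
1. s(g(s(g(s(s(s(a))), s(g(s(cons(e, c)), c)))), cons(s(c), e)))  →  s(g(s(s(s(a))), s(g(s(cons(e, c)), c))))   [R1 at 1]
2. s(g(s(s(s(a))), s(g(s(cons(e, c)), c))))  →  s(s(s(a)))   [R1 at 1]

yes — NF(t₁) = s(s(s(a))), NF(t₂) = s(s(s(a)))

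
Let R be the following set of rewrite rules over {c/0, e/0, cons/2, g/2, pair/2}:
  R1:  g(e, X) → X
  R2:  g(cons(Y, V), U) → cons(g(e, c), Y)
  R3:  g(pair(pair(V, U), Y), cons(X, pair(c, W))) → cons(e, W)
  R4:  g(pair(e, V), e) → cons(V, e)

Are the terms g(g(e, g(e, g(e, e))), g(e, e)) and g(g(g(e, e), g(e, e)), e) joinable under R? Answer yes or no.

yes — NF(t₁) = e, NF(t₂) = e

Reduce t₁ = g(g(e, g(e, g(e, e))), g(e, e)):
1. g(g(e, g(e, g(e, e))), g(e, e))  →  g(g(e, g(e, e)), g(e, e))   [R1 at 1]
2. g(g(e, g(e, e)), g(e, e))  →  g(g(e, e), g(e, e))   [R1 at 1]
3. g(g(e, e), g(e, e))  →  g(e, g(e, e))   [R1 at 1]
4. g(e, g(e, e))  →  g(e, e)   [R1 at ε]
5. g(e, e)  →  e   [R1 at ε]

Reduce t₂ = g(g(g(e, e), g(e, e)), e):
1. g(g(g(e, e), g(e, e)), e)  →  g(g(e, g(e, e)), e)   [R1 at 1.1]
2. g(g(e, g(e, e)), e)  →  g(g(e, e), e)   [R1 at 1]
3. g(g(e, e), e)  →  g(e, e)   [R1 at 1]
4. g(e, e)  →  e   [R1 at ε]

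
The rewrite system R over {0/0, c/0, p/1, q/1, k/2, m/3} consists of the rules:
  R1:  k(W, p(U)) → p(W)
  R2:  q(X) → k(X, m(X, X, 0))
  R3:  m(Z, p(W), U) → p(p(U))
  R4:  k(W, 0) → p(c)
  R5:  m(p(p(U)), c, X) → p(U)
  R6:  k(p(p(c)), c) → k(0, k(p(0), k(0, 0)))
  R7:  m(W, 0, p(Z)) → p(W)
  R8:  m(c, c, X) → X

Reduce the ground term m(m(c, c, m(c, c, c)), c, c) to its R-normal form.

c

1. m(m(c, c, m(c, c, c)), c, c)  →  m(m(c, c, c), c, c)   [R8 at 1]
2. m(m(c, c, c), c, c)  →  m(c, c, c)   [R8 at 1]
3. m(c, c, c)  →  c   [R8 at ε]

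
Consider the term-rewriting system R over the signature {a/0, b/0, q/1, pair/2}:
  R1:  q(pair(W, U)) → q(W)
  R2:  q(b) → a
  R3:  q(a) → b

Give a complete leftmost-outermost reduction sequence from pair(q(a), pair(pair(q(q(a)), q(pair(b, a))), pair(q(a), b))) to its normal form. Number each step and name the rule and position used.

1. pair(q(a), pair(pair(q(q(a)), q(pair(b, a))), pair(q(a), b)))  →  pair(b, pair(pair(q(q(a)), q(pair(b, a))), pair(q(a), b)))   [R3 at 1]
2. pair(b, pair(pair(q(q(a)), q(pair(b, a))), pair(q(a), b)))  →  pair(b, pair(pair(q(b), q(pair(b, a))), pair(q(a), b)))   [R3 at 2.1.1.1]
3. pair(b, pair(pair(q(b), q(pair(b, a))), pair(q(a), b)))  →  pair(b, pair(pair(a, q(pair(b, a))), pair(q(a), b)))   [R2 at 2.1.1]
4. pair(b, pair(pair(a, q(pair(b, a))), pair(q(a), b)))  →  pair(b, pair(pair(a, q(b)), pair(q(a), b)))   [R1 at 2.1.2]
5. pair(b, pair(pair(a, q(b)), pair(q(a), b)))  →  pair(b, pair(pair(a, a), pair(q(a), b)))   [R2 at 2.1.2]
6. pair(b, pair(pair(a, a), pair(q(a), b)))  →  pair(b, pair(pair(a, a), pair(b, b)))   [R3 at 2.2.1]

pair(b, pair(pair(a, a), pair(b, b)))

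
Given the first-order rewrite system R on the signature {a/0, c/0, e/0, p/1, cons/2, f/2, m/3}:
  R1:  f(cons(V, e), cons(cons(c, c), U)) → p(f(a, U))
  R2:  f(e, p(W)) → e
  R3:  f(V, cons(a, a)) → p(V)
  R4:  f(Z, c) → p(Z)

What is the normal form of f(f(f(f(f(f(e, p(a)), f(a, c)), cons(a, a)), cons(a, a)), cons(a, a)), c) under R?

p(p(p(p(e))))

1. f(f(f(f(f(f(e, p(a)), f(a, c)), cons(a, a)), cons(a, a)), cons(a, a)), c)  →  p(f(f(f(f(f(e, p(a)), f(a, c)), cons(a, a)), cons(a, a)), cons(a, a)))   [R4 at ε]
2. p(f(f(f(f(f(e, p(a)), f(a, c)), cons(a, a)), cons(a, a)), cons(a, a)))  →  p(p(f(f(f(f(e, p(a)), f(a, c)), cons(a, a)), cons(a, a))))   [R3 at 1]
3. p(p(f(f(f(f(e, p(a)), f(a, c)), cons(a, a)), cons(a, a))))  →  p(p(p(f(f(f(e, p(a)), f(a, c)), cons(a, a)))))   [R3 at 1.1]
4. p(p(p(f(f(f(e, p(a)), f(a, c)), cons(a, a)))))  →  p(p(p(p(f(f(e, p(a)), f(a, c))))))   [R3 at 1.1.1]
5. p(p(p(p(f(f(e, p(a)), f(a, c))))))  →  p(p(p(p(f(e, f(a, c))))))   [R2 at 1.1.1.1.1]
6. p(p(p(p(f(e, f(a, c))))))  →  p(p(p(p(f(e, p(a))))))   [R4 at 1.1.1.1.2]
7. p(p(p(p(f(e, p(a))))))  →  p(p(p(p(e))))   [R2 at 1.1.1.1]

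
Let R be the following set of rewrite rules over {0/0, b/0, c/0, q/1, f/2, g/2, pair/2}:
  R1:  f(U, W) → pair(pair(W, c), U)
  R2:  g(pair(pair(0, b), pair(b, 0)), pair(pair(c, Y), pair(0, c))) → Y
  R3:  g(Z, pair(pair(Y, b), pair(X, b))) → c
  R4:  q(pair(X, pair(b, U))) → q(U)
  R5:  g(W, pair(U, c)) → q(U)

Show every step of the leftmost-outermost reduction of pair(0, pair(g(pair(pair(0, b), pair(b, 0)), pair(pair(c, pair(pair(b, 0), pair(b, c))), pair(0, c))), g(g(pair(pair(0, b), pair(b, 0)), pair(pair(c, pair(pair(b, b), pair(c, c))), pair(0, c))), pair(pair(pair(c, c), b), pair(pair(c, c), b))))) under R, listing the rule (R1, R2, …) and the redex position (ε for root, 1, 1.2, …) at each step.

1. pair(0, pair(g(pair(pair(0, b), pair(b, 0)), pair(pair(c, pair(pair(b, 0), pair(b, c))), pair(0, c))), g(g(pair(pair(0, b), pair(b, 0)), pair(pair(c, pair(pair(b, b), pair(c, c))), pair(0, c))), pair(pair(pair(c, c), b), pair(pair(c, c), b)))))  →  pair(0, pair(pair(pair(b, 0), pair(b, c)), g(g(pair(pair(0, b), pair(b, 0)), pair(pair(c, pair(pair(b, b), pair(c, c))), pair(0, c))), pair(pair(pair(c, c), b), pair(pair(c, c), b)))))   [R2 at 2.1]
2. pair(0, pair(pair(pair(b, 0), pair(b, c)), g(g(pair(pair(0, b), pair(b, 0)), pair(pair(c, pair(pair(b, b), pair(c, c))), pair(0, c))), pair(pair(pair(c, c), b), pair(pair(c, c), b)))))  →  pair(0, pair(pair(pair(b, 0), pair(b, c)), c))   [R3 at 2.2]

pair(0, pair(pair(pair(b, 0), pair(b, c)), c))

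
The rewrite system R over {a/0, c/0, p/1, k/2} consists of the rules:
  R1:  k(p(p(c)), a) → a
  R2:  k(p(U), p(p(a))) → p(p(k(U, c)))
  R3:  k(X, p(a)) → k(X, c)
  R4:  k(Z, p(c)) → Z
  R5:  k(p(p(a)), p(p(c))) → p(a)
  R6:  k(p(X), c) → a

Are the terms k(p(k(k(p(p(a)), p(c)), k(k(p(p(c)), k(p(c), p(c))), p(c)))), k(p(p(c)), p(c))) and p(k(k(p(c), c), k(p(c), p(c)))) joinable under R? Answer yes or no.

yes — NF(t₁) = p(a), NF(t₂) = p(a)

Reduce t₁ = k(p(k(k(p(p(a)), p(c)), k(k(p(p(c)), k(p(c), p(c))), p(c)))), k(p(p(c)), p(c))):
1. k(p(k(k(p(p(a)), p(c)), k(k(p(p(c)), k(p(c), p(c))), p(c)))), k(p(p(c)), p(c)))  →  k(p(k(p(p(a)), k(k(p(p(c)), k(p(c), p(c))), p(c)))), k(p(p(c)), p(c)))   [R4 at 1.1.1]
2. k(p(k(p(p(a)), k(k(p(p(c)), k(p(c), p(c))), p(c)))), k(p(p(c)), p(c)))  →  k(p(k(p(p(a)), k(p(p(c)), k(p(c), p(c))))), k(p(p(c)), p(c)))   [R4 at 1.1.2]
3. k(p(k(p(p(a)), k(p(p(c)), k(p(c), p(c))))), k(p(p(c)), p(c)))  →  k(p(k(p(p(a)), k(p(p(c)), p(c)))), k(p(p(c)), p(c)))   [R4 at 1.1.2.2]
4. k(p(k(p(p(a)), k(p(p(c)), p(c)))), k(p(p(c)), p(c)))  →  k(p(k(p(p(a)), p(p(c)))), k(p(p(c)), p(c)))   [R4 at 1.1.2]
5. k(p(k(p(p(a)), p(p(c)))), k(p(p(c)), p(c)))  →  k(p(p(a)), k(p(p(c)), p(c)))   [R5 at 1.1]
6. k(p(p(a)), k(p(p(c)), p(c)))  →  k(p(p(a)), p(p(c)))   [R4 at 2]
7. k(p(p(a)), p(p(c)))  →  p(a)   [R5 at ε]

Reduce t₂ = p(k(k(p(c), c), k(p(c), p(c)))):
1. p(k(k(p(c), c), k(p(c), p(c))))  →  p(k(a, k(p(c), p(c))))   [R6 at 1.1]
2. p(k(a, k(p(c), p(c))))  →  p(k(a, p(c)))   [R4 at 1.2]
3. p(k(a, p(c)))  →  p(a)   [R4 at 1]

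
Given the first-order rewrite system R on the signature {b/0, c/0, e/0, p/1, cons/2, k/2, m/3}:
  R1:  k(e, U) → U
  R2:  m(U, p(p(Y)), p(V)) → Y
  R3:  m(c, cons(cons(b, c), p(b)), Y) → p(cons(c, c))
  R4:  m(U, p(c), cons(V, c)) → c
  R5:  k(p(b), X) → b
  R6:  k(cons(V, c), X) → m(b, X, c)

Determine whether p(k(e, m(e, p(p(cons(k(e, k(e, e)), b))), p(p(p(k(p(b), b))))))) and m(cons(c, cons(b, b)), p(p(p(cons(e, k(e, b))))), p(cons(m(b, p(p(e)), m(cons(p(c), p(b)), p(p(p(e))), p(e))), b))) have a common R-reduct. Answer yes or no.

Reduce t₁ = p(k(e, m(e, p(p(cons(k(e, k(e, e)), b))), p(p(p(k(p(b), b))))))):
1. p(k(e, m(e, p(p(cons(k(e, k(e, e)), b))), p(p(p(k(p(b), b)))))))  →  p(m(e, p(p(cons(k(e, k(e, e)), b))), p(p(p(k(p(b), b))))))   [R1 at 1]
2. p(m(e, p(p(cons(k(e, k(e, e)), b))), p(p(p(k(p(b), b))))))  →  p(cons(k(e, k(e, e)), b))   [R2 at 1]
3. p(cons(k(e, k(e, e)), b))  →  p(cons(k(e, e), b))   [R1 at 1.1]
4. p(cons(k(e, e), b))  →  p(cons(e, b))   [R1 at 1.1]

Reduce t₂ = m(cons(c, cons(b, b)), p(p(p(cons(e, k(e, b))))), p(cons(m(b, p(p(e)), m(cons(p(c), p(b)), p(p(p(e))), p(e))), b))):
1. m(cons(c, cons(b, b)), p(p(p(cons(e, k(e, b))))), p(cons(m(b, p(p(e)), m(cons(p(c), p(b)), p(p(p(e))), p(e))), b)))  →  p(cons(e, k(e, b)))   [R2 at ε]
2. p(cons(e, k(e, b)))  →  p(cons(e, b))   [R1 at 1.2]

yes — NF(t₁) = p(cons(e, b)), NF(t₂) = p(cons(e, b))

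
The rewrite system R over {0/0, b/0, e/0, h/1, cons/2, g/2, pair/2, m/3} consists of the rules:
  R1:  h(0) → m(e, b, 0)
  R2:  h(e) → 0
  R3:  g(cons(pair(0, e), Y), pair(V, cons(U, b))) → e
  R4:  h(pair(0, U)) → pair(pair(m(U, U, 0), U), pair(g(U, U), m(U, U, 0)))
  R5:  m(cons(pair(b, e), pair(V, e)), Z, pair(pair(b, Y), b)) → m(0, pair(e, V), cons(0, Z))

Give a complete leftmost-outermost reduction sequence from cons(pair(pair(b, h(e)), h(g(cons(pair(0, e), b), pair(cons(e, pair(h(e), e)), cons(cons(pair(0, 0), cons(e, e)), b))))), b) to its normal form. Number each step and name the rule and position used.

1. cons(pair(pair(b, h(e)), h(g(cons(pair(0, e), b), pair(cons(e, pair(h(e), e)), cons(cons(pair(0, 0), cons(e, e)), b))))), b)  →  cons(pair(pair(b, 0), h(g(cons(pair(0, e), b), pair(cons(e, pair(h(e), e)), cons(cons(pair(0, 0), cons(e, e)), b))))), b)   [R2 at 1.1.2]
2. cons(pair(pair(b, 0), h(g(cons(pair(0, e), b), pair(cons(e, pair(h(e), e)), cons(cons(pair(0, 0), cons(e, e)), b))))), b)  →  cons(pair(pair(b, 0), h(e)), b)   [R3 at 1.2.1]
3. cons(pair(pair(b, 0), h(e)), b)  →  cons(pair(pair(b, 0), 0), b)   [R2 at 1.2]

cons(pair(pair(b, 0), 0), b)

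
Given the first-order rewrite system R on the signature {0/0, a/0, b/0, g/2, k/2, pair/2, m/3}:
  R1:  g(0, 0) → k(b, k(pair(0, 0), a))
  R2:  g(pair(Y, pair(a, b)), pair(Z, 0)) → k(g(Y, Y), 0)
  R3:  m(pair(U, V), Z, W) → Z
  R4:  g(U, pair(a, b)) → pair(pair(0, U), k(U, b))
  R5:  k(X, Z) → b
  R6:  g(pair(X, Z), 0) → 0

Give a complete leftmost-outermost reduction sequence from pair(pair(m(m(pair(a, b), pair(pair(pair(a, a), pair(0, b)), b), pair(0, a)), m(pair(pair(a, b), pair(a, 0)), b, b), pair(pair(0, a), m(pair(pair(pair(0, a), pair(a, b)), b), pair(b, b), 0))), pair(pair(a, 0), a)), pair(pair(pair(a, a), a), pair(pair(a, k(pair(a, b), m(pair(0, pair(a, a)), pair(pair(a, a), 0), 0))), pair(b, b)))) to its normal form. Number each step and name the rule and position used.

1. pair(pair(m(m(pair(a, b), pair(pair(pair(a, a), pair(0, b)), b), pair(0, a)), m(pair(pair(a, b), pair(a, 0)), b, b), pair(pair(0, a), m(pair(pair(pair(0, a), pair(a, b)), b), pair(b, b), 0))), pair(pair(a, 0), a)), pair(pair(pair(a, a), a), pair(pair(a, k(pair(a, b), m(pair(0, pair(a, a)), pair(pair(a, a), 0), 0))), pair(b, b))))  →  pair(pair(m(pair(pair(pair(a, a), pair(0, b)), b), m(pair(pair(a, b), pair(a, 0)), b, b), pair(pair(0, a), m(pair(pair(pair(0, a), pair(a, b)), b), pair(b, b), 0))), pair(pair(a, 0), a)), pair(pair(pair(a, a), a), pair(pair(a, k(pair(a, b), m(pair(0, pair(a, a)), pair(pair(a, a), 0), 0))), pair(b, b))))   [R3 at 1.1.1]
2. pair(pair(m(pair(pair(pair(a, a), pair(0, b)), b), m(pair(pair(a, b), pair(a, 0)), b, b), pair(pair(0, a), m(pair(pair(pair(0, a), pair(a, b)), b), pair(b, b), 0))), pair(pair(a, 0), a)), pair(pair(pair(a, a), a), pair(pair(a, k(pair(a, b), m(pair(0, pair(a, a)), pair(pair(a, a), 0), 0))), pair(b, b))))  →  pair(pair(m(pair(pair(a, b), pair(a, 0)), b, b), pair(pair(a, 0), a)), pair(pair(pair(a, a), a), pair(pair(a, k(pair(a, b), m(pair(0, pair(a, a)), pair(pair(a, a), 0), 0))), pair(b, b))))   [R3 at 1.1]
3. pair(pair(m(pair(pair(a, b), pair(a, 0)), b, b), pair(pair(a, 0), a)), pair(pair(pair(a, a), a), pair(pair(a, k(pair(a, b), m(pair(0, pair(a, a)), pair(pair(a, a), 0), 0))), pair(b, b))))  →  pair(pair(b, pair(pair(a, 0), a)), pair(pair(pair(a, a), a), pair(pair(a, k(pair(a, b), m(pair(0, pair(a, a)), pair(pair(a, a), 0), 0))), pair(b, b))))   [R3 at 1.1]
4. pair(pair(b, pair(pair(a, 0), a)), pair(pair(pair(a, a), a), pair(pair(a, k(pair(a, b), m(pair(0, pair(a, a)), pair(pair(a, a), 0), 0))), pair(b, b))))  →  pair(pair(b, pair(pair(a, 0), a)), pair(pair(pair(a, a), a), pair(pair(a, b), pair(b, b))))   [R5 at 2.2.1.2]

pair(pair(b, pair(pair(a, 0), a)), pair(pair(pair(a, a), a), pair(pair(a, b), pair(b, b))))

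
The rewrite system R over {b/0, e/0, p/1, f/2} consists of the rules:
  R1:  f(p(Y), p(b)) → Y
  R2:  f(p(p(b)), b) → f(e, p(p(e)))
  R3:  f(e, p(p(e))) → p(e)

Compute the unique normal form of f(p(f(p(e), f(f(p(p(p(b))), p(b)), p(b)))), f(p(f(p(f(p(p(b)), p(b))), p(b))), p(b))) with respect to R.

e

1. f(p(f(p(e), f(f(p(p(p(b))), p(b)), p(b)))), f(p(f(p(f(p(p(b)), p(b))), p(b))), p(b)))  →  f(p(f(p(e), f(p(p(b)), p(b)))), f(p(f(p(f(p(p(b)), p(b))), p(b))), p(b)))   [R1 at 1.1.2.1]
2. f(p(f(p(e), f(p(p(b)), p(b)))), f(p(f(p(f(p(p(b)), p(b))), p(b))), p(b)))  →  f(p(f(p(e), p(b))), f(p(f(p(f(p(p(b)), p(b))), p(b))), p(b)))   [R1 at 1.1.2]
3. f(p(f(p(e), p(b))), f(p(f(p(f(p(p(b)), p(b))), p(b))), p(b)))  →  f(p(e), f(p(f(p(f(p(p(b)), p(b))), p(b))), p(b)))   [R1 at 1.1]
4. f(p(e), f(p(f(p(f(p(p(b)), p(b))), p(b))), p(b)))  →  f(p(e), f(p(f(p(p(b)), p(b))), p(b)))   [R1 at 2]
5. f(p(e), f(p(f(p(p(b)), p(b))), p(b)))  →  f(p(e), f(p(p(b)), p(b)))   [R1 at 2]
6. f(p(e), f(p(p(b)), p(b)))  →  f(p(e), p(b))   [R1 at 2]
7. f(p(e), p(b))  →  e   [R1 at ε]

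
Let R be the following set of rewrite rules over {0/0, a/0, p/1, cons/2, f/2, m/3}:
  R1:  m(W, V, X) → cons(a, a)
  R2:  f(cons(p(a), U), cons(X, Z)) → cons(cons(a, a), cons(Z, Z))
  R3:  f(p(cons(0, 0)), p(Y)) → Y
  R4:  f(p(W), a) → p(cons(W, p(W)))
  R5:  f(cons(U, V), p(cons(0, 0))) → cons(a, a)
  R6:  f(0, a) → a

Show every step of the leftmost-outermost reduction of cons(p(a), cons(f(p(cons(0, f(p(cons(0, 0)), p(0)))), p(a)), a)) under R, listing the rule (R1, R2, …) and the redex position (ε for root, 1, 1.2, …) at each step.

1. cons(p(a), cons(f(p(cons(0, f(p(cons(0, 0)), p(0)))), p(a)), a))  →  cons(p(a), cons(f(p(cons(0, 0)), p(a)), a))   [R3 at 2.1.1.1.2]
2. cons(p(a), cons(f(p(cons(0, 0)), p(a)), a))  →  cons(p(a), cons(a, a))   [R3 at 2.1]

cons(p(a), cons(a, a))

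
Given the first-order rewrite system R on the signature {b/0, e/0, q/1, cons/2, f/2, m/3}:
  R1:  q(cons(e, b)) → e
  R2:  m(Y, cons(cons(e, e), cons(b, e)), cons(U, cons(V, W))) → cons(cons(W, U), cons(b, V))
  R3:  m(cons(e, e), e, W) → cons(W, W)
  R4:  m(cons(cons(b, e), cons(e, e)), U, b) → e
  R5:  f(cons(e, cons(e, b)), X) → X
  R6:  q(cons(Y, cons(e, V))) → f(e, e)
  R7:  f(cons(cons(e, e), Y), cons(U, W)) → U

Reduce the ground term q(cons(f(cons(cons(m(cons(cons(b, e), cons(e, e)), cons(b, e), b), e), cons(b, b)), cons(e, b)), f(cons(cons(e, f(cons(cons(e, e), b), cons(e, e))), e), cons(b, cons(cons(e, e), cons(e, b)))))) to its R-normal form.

1. q(cons(f(cons(cons(m(cons(cons(b, e), cons(e, e)), cons(b, e), b), e), cons(b, b)), cons(e, b)), f(cons(cons(e, f(cons(cons(e, e), b), cons(e, e))), e), cons(b, cons(cons(e, e), cons(e, b))))))  →  q(cons(f(cons(cons(e, e), cons(b, b)), cons(e, b)), f(cons(cons(e, f(cons(cons(e, e), b), cons(e, e))), e), cons(b, cons(cons(e, e), cons(e, b))))))   [R4 at 1.1.1.1.1]
2. q(cons(f(cons(cons(e, e), cons(b, b)), cons(e, b)), f(cons(cons(e, f(cons(cons(e, e), b), cons(e, e))), e), cons(b, cons(cons(e, e), cons(e, b))))))  →  q(cons(e, f(cons(cons(e, f(cons(cons(e, e), b), cons(e, e))), e), cons(b, cons(cons(e, e), cons(e, b))))))   [R7 at 1.1]
3. q(cons(e, f(cons(cons(e, f(cons(cons(e, e), b), cons(e, e))), e), cons(b, cons(cons(e, e), cons(e, b))))))  →  q(cons(e, f(cons(cons(e, e), e), cons(b, cons(cons(e, e), cons(e, b))))))   [R7 at 1.2.1.1.2]
4. q(cons(e, f(cons(cons(e, e), e), cons(b, cons(cons(e, e), cons(e, b))))))  →  q(cons(e, b))   [R7 at 1.2]
5. q(cons(e, b))  →  e   [R1 at ε]

e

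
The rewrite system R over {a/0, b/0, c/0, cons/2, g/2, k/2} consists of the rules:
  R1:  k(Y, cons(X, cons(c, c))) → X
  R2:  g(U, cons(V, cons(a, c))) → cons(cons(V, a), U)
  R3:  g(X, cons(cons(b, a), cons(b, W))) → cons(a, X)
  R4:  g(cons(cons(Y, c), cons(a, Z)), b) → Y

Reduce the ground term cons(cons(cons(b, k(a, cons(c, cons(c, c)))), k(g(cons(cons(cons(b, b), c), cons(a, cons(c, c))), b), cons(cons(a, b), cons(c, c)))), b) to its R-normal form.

cons(cons(cons(b, c), cons(a, b)), b)

1. cons(cons(cons(b, k(a, cons(c, cons(c, c)))), k(g(cons(cons(cons(b, b), c), cons(a, cons(c, c))), b), cons(cons(a, b), cons(c, c)))), b)  →  cons(cons(cons(b, c), k(g(cons(cons(cons(b, b), c), cons(a, cons(c, c))), b), cons(cons(a, b), cons(c, c)))), b)   [R1 at 1.1.2]
2. cons(cons(cons(b, c), k(g(cons(cons(cons(b, b), c), cons(a, cons(c, c))), b), cons(cons(a, b), cons(c, c)))), b)  →  cons(cons(cons(b, c), cons(a, b)), b)   [R1 at 1.2]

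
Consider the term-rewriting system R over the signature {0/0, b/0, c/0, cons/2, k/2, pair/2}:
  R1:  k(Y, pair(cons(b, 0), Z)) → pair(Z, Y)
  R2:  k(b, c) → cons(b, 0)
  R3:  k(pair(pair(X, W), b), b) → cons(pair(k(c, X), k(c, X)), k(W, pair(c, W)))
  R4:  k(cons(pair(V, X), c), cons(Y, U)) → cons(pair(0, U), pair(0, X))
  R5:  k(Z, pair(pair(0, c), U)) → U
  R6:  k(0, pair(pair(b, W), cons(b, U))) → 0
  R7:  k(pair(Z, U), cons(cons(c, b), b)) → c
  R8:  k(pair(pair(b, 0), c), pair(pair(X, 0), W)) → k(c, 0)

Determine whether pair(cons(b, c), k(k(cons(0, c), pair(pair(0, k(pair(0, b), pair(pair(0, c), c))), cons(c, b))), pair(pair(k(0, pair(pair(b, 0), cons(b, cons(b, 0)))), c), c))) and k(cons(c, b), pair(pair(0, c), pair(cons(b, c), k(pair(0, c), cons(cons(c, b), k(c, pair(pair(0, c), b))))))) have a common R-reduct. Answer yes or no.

Reduce t₁ = pair(cons(b, c), k(k(cons(0, c), pair(pair(0, k(pair(0, b), pair(pair(0, c), c))), cons(c, b))), pair(pair(k(0, pair(pair(b, 0), cons(b, cons(b, 0)))), c), c))):
1. pair(cons(b, c), k(k(cons(0, c), pair(pair(0, k(pair(0, b), pair(pair(0, c), c))), cons(c, b))), pair(pair(k(0, pair(pair(b, 0), cons(b, cons(b, 0)))), c), c)))  →  pair(cons(b, c), k(k(cons(0, c), pair(pair(0, c), cons(c, b))), pair(pair(k(0, pair(pair(b, 0), cons(b, cons(b, 0)))), c), c)))   [R5 at 2.1.2.1.2]
2. pair(cons(b, c), k(k(cons(0, c), pair(pair(0, c), cons(c, b))), pair(pair(k(0, pair(pair(b, 0), cons(b, cons(b, 0)))), c), c)))  →  pair(cons(b, c), k(cons(c, b), pair(pair(k(0, pair(pair(b, 0), cons(b, cons(b, 0)))), c), c)))   [R5 at 2.1]
3. pair(cons(b, c), k(cons(c, b), pair(pair(k(0, pair(pair(b, 0), cons(b, cons(b, 0)))), c), c)))  →  pair(cons(b, c), k(cons(c, b), pair(pair(0, c), c)))   [R6 at 2.2.1.1]
4. pair(cons(b, c), k(cons(c, b), pair(pair(0, c), c)))  →  pair(cons(b, c), c)   [R5 at 2]

Reduce t₂ = k(cons(c, b), pair(pair(0, c), pair(cons(b, c), k(pair(0, c), cons(cons(c, b), k(c, pair(pair(0, c), b))))))):
1. k(cons(c, b), pair(pair(0, c), pair(cons(b, c), k(pair(0, c), cons(cons(c, b), k(c, pair(pair(0, c), b)))))))  →  pair(cons(b, c), k(pair(0, c), cons(cons(c, b), k(c, pair(pair(0, c), b)))))   [R5 at ε]
2. pair(cons(b, c), k(pair(0, c), cons(cons(c, b), k(c, pair(pair(0, c), b)))))  →  pair(cons(b, c), k(pair(0, c), cons(cons(c, b), b)))   [R5 at 2.2.2]
3. pair(cons(b, c), k(pair(0, c), cons(cons(c, b), b)))  →  pair(cons(b, c), c)   [R7 at 2]

yes — NF(t₁) = pair(cons(b, c), c), NF(t₂) = pair(cons(b, c), c)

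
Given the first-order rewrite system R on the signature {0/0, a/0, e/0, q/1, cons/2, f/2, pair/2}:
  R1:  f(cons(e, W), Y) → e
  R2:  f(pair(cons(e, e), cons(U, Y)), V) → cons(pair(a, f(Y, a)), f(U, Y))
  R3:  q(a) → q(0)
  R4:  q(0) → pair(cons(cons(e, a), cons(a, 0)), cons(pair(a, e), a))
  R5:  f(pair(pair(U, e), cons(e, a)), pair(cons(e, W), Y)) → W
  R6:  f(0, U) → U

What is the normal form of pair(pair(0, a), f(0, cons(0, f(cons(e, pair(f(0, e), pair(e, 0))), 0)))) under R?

pair(pair(0, a), cons(0, e))

1. pair(pair(0, a), f(0, cons(0, f(cons(e, pair(f(0, e), pair(e, 0))), 0))))  →  pair(pair(0, a), cons(0, f(cons(e, pair(f(0, e), pair(e, 0))), 0)))   [R6 at 2]
2. pair(pair(0, a), cons(0, f(cons(e, pair(f(0, e), pair(e, 0))), 0)))  →  pair(pair(0, a), cons(0, e))   [R1 at 2.2]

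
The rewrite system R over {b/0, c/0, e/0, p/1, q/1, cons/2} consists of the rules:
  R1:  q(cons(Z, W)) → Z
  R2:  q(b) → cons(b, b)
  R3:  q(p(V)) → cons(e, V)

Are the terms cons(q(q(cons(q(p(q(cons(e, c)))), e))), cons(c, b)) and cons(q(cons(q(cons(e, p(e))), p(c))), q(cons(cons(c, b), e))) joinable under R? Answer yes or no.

yes — NF(t₁) = cons(e, cons(c, b)), NF(t₂) = cons(e, cons(c, b))

Reduce t₁ = cons(q(q(cons(q(p(q(cons(e, c)))), e))), cons(c, b)):
1. cons(q(q(cons(q(p(q(cons(e, c)))), e))), cons(c, b))  →  cons(q(q(p(q(cons(e, c))))), cons(c, b))   [R1 at 1.1]
2. cons(q(q(p(q(cons(e, c))))), cons(c, b))  →  cons(q(cons(e, q(cons(e, c)))), cons(c, b))   [R3 at 1.1]
3. cons(q(cons(e, q(cons(e, c)))), cons(c, b))  →  cons(e, cons(c, b))   [R1 at 1]

Reduce t₂ = cons(q(cons(q(cons(e, p(e))), p(c))), q(cons(cons(c, b), e))):
1. cons(q(cons(q(cons(e, p(e))), p(c))), q(cons(cons(c, b), e)))  →  cons(q(cons(e, p(e))), q(cons(cons(c, b), e)))   [R1 at 1]
2. cons(q(cons(e, p(e))), q(cons(cons(c, b), e)))  →  cons(e, q(cons(cons(c, b), e)))   [R1 at 1]
3. cons(e, q(cons(cons(c, b), e)))  →  cons(e, cons(c, b))   [R1 at 2]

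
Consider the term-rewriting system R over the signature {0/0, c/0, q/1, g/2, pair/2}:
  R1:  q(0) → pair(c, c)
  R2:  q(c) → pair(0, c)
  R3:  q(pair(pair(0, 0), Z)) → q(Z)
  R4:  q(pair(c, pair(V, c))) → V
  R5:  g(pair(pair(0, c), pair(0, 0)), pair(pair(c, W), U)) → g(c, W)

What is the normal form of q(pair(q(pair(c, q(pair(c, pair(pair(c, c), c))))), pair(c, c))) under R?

1. q(pair(q(pair(c, q(pair(c, pair(pair(c, c), c))))), pair(c, c)))  →  q(pair(q(pair(c, pair(c, c))), pair(c, c)))   [R4 at 1.1.1.2]
2. q(pair(q(pair(c, pair(c, c))), pair(c, c)))  →  q(pair(c, pair(c, c)))   [R4 at 1.1]
3. q(pair(c, pair(c, c)))  →  c   [R4 at ε]

c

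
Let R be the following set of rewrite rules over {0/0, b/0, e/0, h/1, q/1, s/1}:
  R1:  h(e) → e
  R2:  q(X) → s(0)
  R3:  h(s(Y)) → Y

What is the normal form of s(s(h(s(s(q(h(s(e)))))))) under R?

s(s(s(s(0))))

1. s(s(h(s(s(q(h(s(e))))))))  →  s(s(s(q(h(s(e))))))   [R3 at 1.1]
2. s(s(s(q(h(s(e))))))  →  s(s(s(s(0))))   [R2 at 1.1.1]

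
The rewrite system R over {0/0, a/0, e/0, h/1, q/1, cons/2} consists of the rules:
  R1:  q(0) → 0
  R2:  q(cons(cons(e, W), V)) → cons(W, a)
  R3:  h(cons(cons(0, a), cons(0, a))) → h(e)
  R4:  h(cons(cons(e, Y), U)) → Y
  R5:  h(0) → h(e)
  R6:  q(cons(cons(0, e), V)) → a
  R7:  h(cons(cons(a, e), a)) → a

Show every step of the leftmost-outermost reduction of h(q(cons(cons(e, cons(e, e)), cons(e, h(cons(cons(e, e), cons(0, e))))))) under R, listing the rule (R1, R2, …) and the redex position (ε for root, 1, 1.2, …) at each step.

1. h(q(cons(cons(e, cons(e, e)), cons(e, h(cons(cons(e, e), cons(0, e)))))))  →  h(cons(cons(e, e), a))   [R2 at 1]
2. h(cons(cons(e, e), a))  →  e   [R4 at ε]

e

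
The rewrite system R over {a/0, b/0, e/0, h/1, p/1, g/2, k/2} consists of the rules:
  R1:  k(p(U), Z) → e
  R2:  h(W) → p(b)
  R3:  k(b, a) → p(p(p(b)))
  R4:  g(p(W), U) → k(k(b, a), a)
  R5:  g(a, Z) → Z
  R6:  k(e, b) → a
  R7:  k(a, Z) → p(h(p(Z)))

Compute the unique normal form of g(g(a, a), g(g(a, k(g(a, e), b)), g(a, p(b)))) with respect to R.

1. g(g(a, a), g(g(a, k(g(a, e), b)), g(a, p(b))))  →  g(a, g(g(a, k(g(a, e), b)), g(a, p(b))))   [R5 at 1]
2. g(a, g(g(a, k(g(a, e), b)), g(a, p(b))))  →  g(g(a, k(g(a, e), b)), g(a, p(b)))   [R5 at ε]
3. g(g(a, k(g(a, e), b)), g(a, p(b)))  →  g(k(g(a, e), b), g(a, p(b)))   [R5 at 1]
4. g(k(g(a, e), b), g(a, p(b)))  →  g(k(e, b), g(a, p(b)))   [R5 at 1.1]
5. g(k(e, b), g(a, p(b)))  →  g(a, g(a, p(b)))   [R6 at 1]
6. g(a, g(a, p(b)))  →  g(a, p(b))   [R5 at ε]
7. g(a, p(b))  →  p(b)   [R5 at ε]

p(b)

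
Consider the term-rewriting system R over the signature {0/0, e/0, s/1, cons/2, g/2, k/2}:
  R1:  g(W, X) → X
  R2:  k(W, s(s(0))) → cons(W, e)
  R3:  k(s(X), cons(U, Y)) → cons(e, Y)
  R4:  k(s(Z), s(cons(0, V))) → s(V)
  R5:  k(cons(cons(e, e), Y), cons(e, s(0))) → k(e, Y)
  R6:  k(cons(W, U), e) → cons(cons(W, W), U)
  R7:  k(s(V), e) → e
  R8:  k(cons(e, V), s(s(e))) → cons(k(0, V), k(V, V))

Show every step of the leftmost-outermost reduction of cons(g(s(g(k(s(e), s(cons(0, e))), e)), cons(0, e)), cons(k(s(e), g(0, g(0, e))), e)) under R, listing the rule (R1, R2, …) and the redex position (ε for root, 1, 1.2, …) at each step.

cons(cons(0, e), cons(e, e))

1. cons(g(s(g(k(s(e), s(cons(0, e))), e)), cons(0, e)), cons(k(s(e), g(0, g(0, e))), e))  →  cons(cons(0, e), cons(k(s(e), g(0, g(0, e))), e))   [R1 at 1]
2. cons(cons(0, e), cons(k(s(e), g(0, g(0, e))), e))  →  cons(cons(0, e), cons(k(s(e), g(0, e)), e))   [R1 at 2.1.2]
3. cons(cons(0, e), cons(k(s(e), g(0, e)), e))  →  cons(cons(0, e), cons(k(s(e), e), e))   [R1 at 2.1.2]
4. cons(cons(0, e), cons(k(s(e), e), e))  →  cons(cons(0, e), cons(e, e))   [R7 at 2.1]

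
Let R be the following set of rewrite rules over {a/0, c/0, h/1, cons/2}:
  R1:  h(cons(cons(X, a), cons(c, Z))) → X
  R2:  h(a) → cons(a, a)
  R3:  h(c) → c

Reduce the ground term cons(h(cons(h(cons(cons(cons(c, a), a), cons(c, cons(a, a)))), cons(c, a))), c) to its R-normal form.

cons(c, c)

1. cons(h(cons(h(cons(cons(cons(c, a), a), cons(c, cons(a, a)))), cons(c, a))), c)  →  cons(h(cons(cons(c, a), cons(c, a))), c)   [R1 at 1.1.1]
2. cons(h(cons(cons(c, a), cons(c, a))), c)  →  cons(c, c)   [R1 at 1]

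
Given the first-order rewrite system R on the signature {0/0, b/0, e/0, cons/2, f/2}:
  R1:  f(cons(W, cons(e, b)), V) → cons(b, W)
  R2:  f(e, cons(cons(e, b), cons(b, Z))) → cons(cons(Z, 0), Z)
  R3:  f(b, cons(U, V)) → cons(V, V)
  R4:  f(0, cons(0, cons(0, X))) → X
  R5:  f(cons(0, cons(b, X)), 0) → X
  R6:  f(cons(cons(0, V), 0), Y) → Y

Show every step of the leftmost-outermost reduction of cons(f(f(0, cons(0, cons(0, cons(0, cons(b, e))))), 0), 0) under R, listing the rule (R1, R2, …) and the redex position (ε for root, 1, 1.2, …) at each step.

1. cons(f(f(0, cons(0, cons(0, cons(0, cons(b, e))))), 0), 0)  →  cons(f(cons(0, cons(b, e)), 0), 0)   [R4 at 1.1]
2. cons(f(cons(0, cons(b, e)), 0), 0)  →  cons(e, 0)   [R5 at 1]

cons(e, 0)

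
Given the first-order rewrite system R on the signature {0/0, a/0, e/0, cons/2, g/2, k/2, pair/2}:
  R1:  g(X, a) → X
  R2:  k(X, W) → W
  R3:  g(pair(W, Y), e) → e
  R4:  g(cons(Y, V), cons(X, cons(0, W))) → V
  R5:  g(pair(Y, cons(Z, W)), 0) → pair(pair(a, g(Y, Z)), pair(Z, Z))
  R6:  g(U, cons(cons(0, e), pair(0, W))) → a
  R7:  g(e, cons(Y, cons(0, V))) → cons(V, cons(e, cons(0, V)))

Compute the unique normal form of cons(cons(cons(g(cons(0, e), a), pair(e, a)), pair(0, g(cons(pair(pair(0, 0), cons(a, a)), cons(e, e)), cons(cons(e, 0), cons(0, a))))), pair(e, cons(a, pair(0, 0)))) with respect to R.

cons(cons(cons(cons(0, e), pair(e, a)), pair(0, cons(e, e))), pair(e, cons(a, pair(0, 0))))

1. cons(cons(cons(g(cons(0, e), a), pair(e, a)), pair(0, g(cons(pair(pair(0, 0), cons(a, a)), cons(e, e)), cons(cons(e, 0), cons(0, a))))), pair(e, cons(a, pair(0, 0))))  →  cons(cons(cons(cons(0, e), pair(e, a)), pair(0, g(cons(pair(pair(0, 0), cons(a, a)), cons(e, e)), cons(cons(e, 0), cons(0, a))))), pair(e, cons(a, pair(0, 0))))   [R1 at 1.1.1]
2. cons(cons(cons(cons(0, e), pair(e, a)), pair(0, g(cons(pair(pair(0, 0), cons(a, a)), cons(e, e)), cons(cons(e, 0), cons(0, a))))), pair(e, cons(a, pair(0, 0))))  →  cons(cons(cons(cons(0, e), pair(e, a)), pair(0, cons(e, e))), pair(e, cons(a, pair(0, 0))))   [R4 at 1.2.2]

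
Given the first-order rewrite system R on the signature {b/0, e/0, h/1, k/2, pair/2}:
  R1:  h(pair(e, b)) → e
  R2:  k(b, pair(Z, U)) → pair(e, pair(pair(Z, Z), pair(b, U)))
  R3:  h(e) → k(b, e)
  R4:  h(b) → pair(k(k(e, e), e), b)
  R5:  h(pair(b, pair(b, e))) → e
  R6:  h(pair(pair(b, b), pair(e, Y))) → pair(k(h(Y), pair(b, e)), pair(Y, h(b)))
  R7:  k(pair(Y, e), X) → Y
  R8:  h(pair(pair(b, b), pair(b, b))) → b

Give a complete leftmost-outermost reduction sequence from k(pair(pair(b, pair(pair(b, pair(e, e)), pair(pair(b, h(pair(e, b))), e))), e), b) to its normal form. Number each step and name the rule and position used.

1. k(pair(pair(b, pair(pair(b, pair(e, e)), pair(pair(b, h(pair(e, b))), e))), e), b)  →  pair(b, pair(pair(b, pair(e, e)), pair(pair(b, h(pair(e, b))), e)))   [R7 at ε]
2. pair(b, pair(pair(b, pair(e, e)), pair(pair(b, h(pair(e, b))), e)))  →  pair(b, pair(pair(b, pair(e, e)), pair(pair(b, e), e)))   [R1 at 2.2.1.2]

pair(b, pair(pair(b, pair(e, e)), pair(pair(b, e), e)))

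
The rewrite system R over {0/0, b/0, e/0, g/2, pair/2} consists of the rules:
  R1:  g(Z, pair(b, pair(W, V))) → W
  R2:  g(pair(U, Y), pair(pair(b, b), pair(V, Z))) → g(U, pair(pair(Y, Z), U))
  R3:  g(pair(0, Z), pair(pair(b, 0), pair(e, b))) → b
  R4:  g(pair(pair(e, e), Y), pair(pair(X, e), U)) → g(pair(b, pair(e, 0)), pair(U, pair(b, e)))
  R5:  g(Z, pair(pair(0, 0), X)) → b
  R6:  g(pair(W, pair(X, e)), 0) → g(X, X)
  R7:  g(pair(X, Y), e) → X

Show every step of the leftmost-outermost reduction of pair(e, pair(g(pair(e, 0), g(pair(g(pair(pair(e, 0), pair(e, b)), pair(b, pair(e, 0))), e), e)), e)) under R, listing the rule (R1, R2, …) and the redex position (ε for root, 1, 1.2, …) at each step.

1. pair(e, pair(g(pair(e, 0), g(pair(g(pair(pair(e, 0), pair(e, b)), pair(b, pair(e, 0))), e), e)), e))  →  pair(e, pair(g(pair(e, 0), g(pair(pair(e, 0), pair(e, b)), pair(b, pair(e, 0)))), e))   [R7 at 2.1.2]
2. pair(e, pair(g(pair(e, 0), g(pair(pair(e, 0), pair(e, b)), pair(b, pair(e, 0)))), e))  →  pair(e, pair(g(pair(e, 0), e), e))   [R1 at 2.1.2]
3. pair(e, pair(g(pair(e, 0), e), e))  →  pair(e, pair(e, e))   [R7 at 2.1]

pair(e, pair(e, e))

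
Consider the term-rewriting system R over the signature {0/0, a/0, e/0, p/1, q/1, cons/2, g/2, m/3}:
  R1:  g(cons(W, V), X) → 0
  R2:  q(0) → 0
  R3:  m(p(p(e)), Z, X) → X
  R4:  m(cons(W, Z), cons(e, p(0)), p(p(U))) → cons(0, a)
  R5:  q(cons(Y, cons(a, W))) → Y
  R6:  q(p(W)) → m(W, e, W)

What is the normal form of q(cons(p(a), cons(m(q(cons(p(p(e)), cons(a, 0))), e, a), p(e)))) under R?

p(a)

1. q(cons(p(a), cons(m(q(cons(p(p(e)), cons(a, 0))), e, a), p(e))))  →  q(cons(p(a), cons(m(p(p(e)), e, a), p(e))))   [R5 at 1.2.1.1]
2. q(cons(p(a), cons(m(p(p(e)), e, a), p(e))))  →  q(cons(p(a), cons(a, p(e))))   [R3 at 1.2.1]
3. q(cons(p(a), cons(a, p(e))))  →  p(a)   [R5 at ε]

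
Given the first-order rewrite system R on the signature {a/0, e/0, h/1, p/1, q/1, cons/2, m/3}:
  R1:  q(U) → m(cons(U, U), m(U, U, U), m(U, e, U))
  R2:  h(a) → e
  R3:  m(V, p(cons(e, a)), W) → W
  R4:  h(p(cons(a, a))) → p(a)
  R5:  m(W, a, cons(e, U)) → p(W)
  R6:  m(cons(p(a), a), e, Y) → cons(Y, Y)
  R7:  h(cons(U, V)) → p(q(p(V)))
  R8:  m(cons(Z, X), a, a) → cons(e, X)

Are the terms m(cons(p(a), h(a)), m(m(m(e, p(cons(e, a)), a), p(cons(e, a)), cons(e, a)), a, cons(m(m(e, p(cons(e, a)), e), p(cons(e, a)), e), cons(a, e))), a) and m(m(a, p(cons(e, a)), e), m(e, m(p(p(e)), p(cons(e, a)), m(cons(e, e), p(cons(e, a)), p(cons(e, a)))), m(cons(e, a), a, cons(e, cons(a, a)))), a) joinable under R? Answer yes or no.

yes — NF(t₁) = a, NF(t₂) = a

Reduce t₁ = m(cons(p(a), h(a)), m(m(m(e, p(cons(e, a)), a), p(cons(e, a)), cons(e, a)), a, cons(m(m(e, p(cons(e, a)), e), p(cons(e, a)), e), cons(a, e))), a):
1. m(cons(p(a), h(a)), m(m(m(e, p(cons(e, a)), a), p(cons(e, a)), cons(e, a)), a, cons(m(m(e, p(cons(e, a)), e), p(cons(e, a)), e), cons(a, e))), a)  →  m(cons(p(a), e), m(m(m(e, p(cons(e, a)), a), p(cons(e, a)), cons(e, a)), a, cons(m(m(e, p(cons(e, a)), e), p(cons(e, a)), e), cons(a, e))), a)   [R2 at 1.2]
2. m(cons(p(a), e), m(m(m(e, p(cons(e, a)), a), p(cons(e, a)), cons(e, a)), a, cons(m(m(e, p(cons(e, a)), e), p(cons(e, a)), e), cons(a, e))), a)  →  m(cons(p(a), e), m(cons(e, a), a, cons(m(m(e, p(cons(e, a)), e), p(cons(e, a)), e), cons(a, e))), a)   [R3 at 2.1]
3. m(cons(p(a), e), m(cons(e, a), a, cons(m(m(e, p(cons(e, a)), e), p(cons(e, a)), e), cons(a, e))), a)  →  m(cons(p(a), e), m(cons(e, a), a, cons(e, cons(a, e))), a)   [R3 at 2.3.1]
4. m(cons(p(a), e), m(cons(e, a), a, cons(e, cons(a, e))), a)  →  m(cons(p(a), e), p(cons(e, a)), a)   [R5 at 2]
5. m(cons(p(a), e), p(cons(e, a)), a)  →  a   [R3 at ε]

Reduce t₂ = m(m(a, p(cons(e, a)), e), m(e, m(p(p(e)), p(cons(e, a)), m(cons(e, e), p(cons(e, a)), p(cons(e, a)))), m(cons(e, a), a, cons(e, cons(a, a)))), a):
1. m(m(a, p(cons(e, a)), e), m(e, m(p(p(e)), p(cons(e, a)), m(cons(e, e), p(cons(e, a)), p(cons(e, a)))), m(cons(e, a), a, cons(e, cons(a, a)))), a)  →  m(e, m(e, m(p(p(e)), p(cons(e, a)), m(cons(e, e), p(cons(e, a)), p(cons(e, a)))), m(cons(e, a), a, cons(e, cons(a, a)))), a)   [R3 at 1]
2. m(e, m(e, m(p(p(e)), p(cons(e, a)), m(cons(e, e), p(cons(e, a)), p(cons(e, a)))), m(cons(e, a), a, cons(e, cons(a, a)))), a)  →  m(e, m(e, m(cons(e, e), p(cons(e, a)), p(cons(e, a))), m(cons(e, a), a, cons(e, cons(a, a)))), a)   [R3 at 2.2]
3. m(e, m(e, m(cons(e, e), p(cons(e, a)), p(cons(e, a))), m(cons(e, a), a, cons(e, cons(a, a)))), a)  →  m(e, m(e, p(cons(e, a)), m(cons(e, a), a, cons(e, cons(a, a)))), a)   [R3 at 2.2]
4. m(e, m(e, p(cons(e, a)), m(cons(e, a), a, cons(e, cons(a, a)))), a)  →  m(e, m(cons(e, a), a, cons(e, cons(a, a))), a)   [R3 at 2]
5. m(e, m(cons(e, a), a, cons(e, cons(a, a))), a)  →  m(e, p(cons(e, a)), a)   [R5 at 2]
6. m(e, p(cons(e, a)), a)  →  a   [R3 at ε]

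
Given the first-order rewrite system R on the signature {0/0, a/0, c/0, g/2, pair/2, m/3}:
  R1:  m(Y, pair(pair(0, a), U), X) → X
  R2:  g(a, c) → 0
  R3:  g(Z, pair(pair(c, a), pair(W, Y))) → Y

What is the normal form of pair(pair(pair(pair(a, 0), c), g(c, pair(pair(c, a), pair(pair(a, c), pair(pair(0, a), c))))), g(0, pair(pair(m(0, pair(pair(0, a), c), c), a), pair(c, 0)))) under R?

pair(pair(pair(pair(a, 0), c), pair(pair(0, a), c)), 0)

1. pair(pair(pair(pair(a, 0), c), g(c, pair(pair(c, a), pair(pair(a, c), pair(pair(0, a), c))))), g(0, pair(pair(m(0, pair(pair(0, a), c), c), a), pair(c, 0))))  →  pair(pair(pair(pair(a, 0), c), pair(pair(0, a), c)), g(0, pair(pair(m(0, pair(pair(0, a), c), c), a), pair(c, 0))))   [R3 at 1.2]
2. pair(pair(pair(pair(a, 0), c), pair(pair(0, a), c)), g(0, pair(pair(m(0, pair(pair(0, a), c), c), a), pair(c, 0))))  →  pair(pair(pair(pair(a, 0), c), pair(pair(0, a), c)), g(0, pair(pair(c, a), pair(c, 0))))   [R1 at 2.2.1.1]
3. pair(pair(pair(pair(a, 0), c), pair(pair(0, a), c)), g(0, pair(pair(c, a), pair(c, 0))))  →  pair(pair(pair(pair(a, 0), c), pair(pair(0, a), c)), 0)   [R3 at 2]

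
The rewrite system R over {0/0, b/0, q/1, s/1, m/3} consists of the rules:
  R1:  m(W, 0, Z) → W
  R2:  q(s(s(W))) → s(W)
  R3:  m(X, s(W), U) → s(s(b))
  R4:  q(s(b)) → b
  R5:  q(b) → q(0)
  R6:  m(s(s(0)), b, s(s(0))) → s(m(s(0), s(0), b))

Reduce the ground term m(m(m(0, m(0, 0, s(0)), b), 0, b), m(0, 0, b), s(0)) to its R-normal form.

1. m(m(m(0, m(0, 0, s(0)), b), 0, b), m(0, 0, b), s(0))  →  m(m(0, m(0, 0, s(0)), b), m(0, 0, b), s(0))   [R1 at 1]
2. m(m(0, m(0, 0, s(0)), b), m(0, 0, b), s(0))  →  m(m(0, 0, b), m(0, 0, b), s(0))   [R1 at 1.2]
3. m(m(0, 0, b), m(0, 0, b), s(0))  →  m(0, m(0, 0, b), s(0))   [R1 at 1]
4. m(0, m(0, 0, b), s(0))  →  m(0, 0, s(0))   [R1 at 2]
5. m(0, 0, s(0))  →  0   [R1 at ε]

0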